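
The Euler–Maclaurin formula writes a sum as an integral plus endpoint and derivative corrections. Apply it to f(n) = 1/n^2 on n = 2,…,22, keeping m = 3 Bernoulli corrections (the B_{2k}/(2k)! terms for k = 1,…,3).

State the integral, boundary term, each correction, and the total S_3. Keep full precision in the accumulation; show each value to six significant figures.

The integral term ∫_2^22 1/x^2 dx = 0.454545.
½[f(2) + f(22)] = ½[0.250000 + 0.00206612] = 0.126033.
So far: 0.580579.
k=1: B_{2}/(2)! × [f^{(1)}(22) − f^{(1)}(2)] = 1/12 × (-0.000187829 − (-0.250000)) = 0.0208177.
After k=1: 0.601396.
k=2: B_{4}/(4)! × [f^{(3)}(22) − f^{(3)}(2)] = −1/720 × (-4.65691e-06 − (-0.750000)) = -0.00104166.
After k=2: 0.600355.
k=3: B_{6}/(6)! × [f^{(5)}(22) − f^{(5)}(2)] = 1/30240 × (-2.88651e-07 − (-5.62500)) = 0.000186012.

S_3 ≈ 0.600541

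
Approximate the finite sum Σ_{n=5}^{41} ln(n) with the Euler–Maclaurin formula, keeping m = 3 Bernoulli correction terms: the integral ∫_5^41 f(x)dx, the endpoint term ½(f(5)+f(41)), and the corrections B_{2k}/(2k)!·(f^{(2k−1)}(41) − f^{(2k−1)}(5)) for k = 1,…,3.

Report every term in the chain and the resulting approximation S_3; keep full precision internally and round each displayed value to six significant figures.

S_3 ≈ 110.856

Integral: ∫_5^41 ln(x) dx = 108.209.
Boundary: ½(f(5) + f(41)) = ½(1.60944 + 3.71357) = 2.66150.
Running total after boundary: 110.871.
k=1: B_{2}/(2)! × [f^{(1)}(41) − f^{(1)}(5)] = 1/12 × (0.0243902 − 0.200000) = -0.0146341.
After k=1: 110.856.
k=2: B_{4}/(4)! × [f^{(3)}(41) − f^{(3)}(5)] = −1/720 × (2.90187e-05 − 0.0160000) = 2.21819e-05.
After k=2: 110.856.
k=3: B_{6}/(6)! × [f^{(5)}(41) − f^{(5)}(5)] = 1/30240 × (2.07153e-07 − 0.00768000) = -2.53961e-07.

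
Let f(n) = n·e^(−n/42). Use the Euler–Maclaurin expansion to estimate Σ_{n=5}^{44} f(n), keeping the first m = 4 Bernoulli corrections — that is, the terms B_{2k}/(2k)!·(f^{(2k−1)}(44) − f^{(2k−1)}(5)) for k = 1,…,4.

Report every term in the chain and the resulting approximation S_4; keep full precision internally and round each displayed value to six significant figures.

∫_5^44 x·e^(−x/42) dx evaluates to 485.461.
Boundary: ½(f(5) + f(44)) = ½(4.43883 + 15.4340) = 9.93640.
Integral + boundary = 495.397.
Order-1 term: 1/12 · (-0.0167034 − 0.782079) = -0.0665652.
Partial sum through k=1: 495.331.
Order-2 term: −1/720 · (0.000388232 − 0.00144989) = 1.47453e-06.
Partial sum through k=2: 495.331.
Order-3 term: 1/30240 · (4.45540e-07 − 1.39253e-06) = -3.13159e-11.
Partial sum through k=3: 495.331.
Order-4 term: −1/1209600 · (3.80382e-10 − 1.11289e-09) = 6.05576e-16.

S_4 ≈ 495.331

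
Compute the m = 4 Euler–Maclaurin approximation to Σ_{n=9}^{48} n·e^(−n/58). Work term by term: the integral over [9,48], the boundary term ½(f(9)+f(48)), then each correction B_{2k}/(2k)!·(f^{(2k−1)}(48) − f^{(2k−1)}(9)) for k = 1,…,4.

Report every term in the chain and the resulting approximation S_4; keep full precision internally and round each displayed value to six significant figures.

S_4 ≈ 654.436

∫_9^48 x·e^(−x/58) dx evaluates to 640.146.
Endpoint term: (f(9) + f(48))/2 = (7.70641 + 20.9809)/2 = 14.3437.
Running total after boundary: 654.490.
Order-1 term: 1/12 · (0.0753626 − 0.723398) = -0.0540030.
After k=1: 654.436.
Order-2 term: −1/720 · (0.000282274 − 0.000724118) = 6.13673e-07.
After k=2: 654.436.
Order-3 term: 1/30240 · (1.61161e-07 − 3.66586e-07) = -6.79316e-12.
After k=3: 654.436.
Order-4 term: −1/1209600 · (7.08714e-11 − 1.53959e-10) = 6.86898e-17.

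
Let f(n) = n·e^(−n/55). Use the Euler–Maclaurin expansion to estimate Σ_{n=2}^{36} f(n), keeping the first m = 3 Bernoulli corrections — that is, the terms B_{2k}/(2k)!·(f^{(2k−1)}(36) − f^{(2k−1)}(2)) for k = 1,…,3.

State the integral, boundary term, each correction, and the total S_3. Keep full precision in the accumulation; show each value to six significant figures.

S_3 ≈ 432.314

The integral term ∫_2^36 x·e^(−x/55) dx = 422.058.
½[f(2) + f(36)] = ½[1.92858 + 18.7084] = 10.3185.
Running total after boundary: 432.377.
k=1: B_{2}/(2)! × [f^{(1)}(36) − f^{(1)}(2)] = 1/12 × (0.179525 − 0.929225) = -0.0624749.
Running total after k=1: 432.314.
k=2: B_{4}/(4)! × [f^{(3)}(36) − f^{(3)}(2)] = −1/720 × (0.000402936 − 0.000944728) = 7.52489e-07.
Running total after k=2: 432.314.
k=3: B_{6}/(6)! × [f^{(5)}(36) − f^{(5)}(2)] = 1/30240 × (2.46785e-07 − 5.23066e-07) = -9.13628e-12.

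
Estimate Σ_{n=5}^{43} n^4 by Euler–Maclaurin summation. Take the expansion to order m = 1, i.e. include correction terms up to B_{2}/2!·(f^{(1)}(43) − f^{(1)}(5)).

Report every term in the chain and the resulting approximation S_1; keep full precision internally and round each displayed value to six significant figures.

S_1 ≈ 3.11372e+07

The integral term ∫_5^43 x^4 dx = 2.94011e+07.
½[f(5) + f(43)] = ½[625.000 + 3.41880e+06] = 1.70971e+06.
So far: 3.11108e+07.
Correction k=1: B_{2}/2! · (f^{(1)}(43) − f^{(1)}(5)) = 1/12 · (318028 − 500.000) = 26460.7.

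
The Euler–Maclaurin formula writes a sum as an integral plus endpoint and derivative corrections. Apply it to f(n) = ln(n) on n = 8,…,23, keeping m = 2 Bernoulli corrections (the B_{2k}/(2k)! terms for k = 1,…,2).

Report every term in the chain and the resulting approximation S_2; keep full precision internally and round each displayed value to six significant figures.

S_2 ≈ 43.0815

The integral term ∫_8^23 ln(x) dx = 40.4808.
½[f(8) + f(23)] = ½[2.07944 + 3.13549] = 2.60747.
So far: 43.0883.
k=1: B_{2}/(2)! × [f^{(1)}(23) − f^{(1)}(8)] = 1/12 × (0.0434783 − 0.125000) = -0.00679348.
Running total after k=1: 43.0815.
k=2: B_{4}/(4)! × [f^{(3)}(23) − f^{(3)}(8)] = −1/720 × (0.000164379 − 0.00390625) = 5.19704e-06.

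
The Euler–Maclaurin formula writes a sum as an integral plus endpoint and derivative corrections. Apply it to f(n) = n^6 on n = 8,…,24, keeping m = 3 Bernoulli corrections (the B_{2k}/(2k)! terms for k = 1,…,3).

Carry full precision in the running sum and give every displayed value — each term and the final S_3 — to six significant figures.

The integral term ∫_8^24 x^6 dx = 6.54911e+08.
Boundary: ½(f(8) + f(24)) = ½(262144 + 1.91103e+08) = 9.56826e+07.
So far: 7.50593e+08.
Order-1 term: 1/12 · (4.77757e+07 − 196608) = 3.96493e+06.
After k=1: 7.54558e+08.
Order-2 term: −1/720 · (1.65888e+06 − 61440.0) = -2218.67.
After k=2: 7.54556e+08.
Order-3 term: 1/30240 · (17280.0 − 5760.00) = 0.380952.

S_3 ≈ 7.54556e+08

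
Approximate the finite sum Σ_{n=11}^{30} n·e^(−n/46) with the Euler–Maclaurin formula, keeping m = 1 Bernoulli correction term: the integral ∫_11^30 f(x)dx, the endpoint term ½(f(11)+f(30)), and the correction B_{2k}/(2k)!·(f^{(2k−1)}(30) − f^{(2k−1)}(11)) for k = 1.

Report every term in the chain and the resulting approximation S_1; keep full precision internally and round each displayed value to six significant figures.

S_1 ≈ 255.333

Integral: ∫_11^30 x·e^(−x/46) dx = 243.224.
Endpoint term: (f(11) + f(30))/2 = (8.66043 + 15.6274)/2 = 12.1439.
Integral + boundary = 255.368.
Correction k=1: B_{2}/2! · (f^{(1)}(30) − f^{(1)}(11)) = 1/12 · (0.181187 − 0.599042) = -0.0348213.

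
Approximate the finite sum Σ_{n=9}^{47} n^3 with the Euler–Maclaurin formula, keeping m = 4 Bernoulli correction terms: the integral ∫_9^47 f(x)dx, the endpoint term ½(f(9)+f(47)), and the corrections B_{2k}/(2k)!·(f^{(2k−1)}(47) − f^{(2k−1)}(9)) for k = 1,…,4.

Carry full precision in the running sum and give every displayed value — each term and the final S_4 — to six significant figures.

S_4 ≈ 1.27109e+06

The integral term ∫_9^47 x^3 dx = 1.21828e+06.
½[f(9) + f(47)] = ½[729.000 + 103823] = 52276.0.
Running total after boundary: 1.27056e+06.
Order-1 term: 1/12 · (6627.00 − 243.000) = 532.000.
Partial sum through k=1: 1.27109e+06.
Order-2 term: −1/720 · (6.00000 − 6.00000) = 0.00000.
Partial sum through k=2: 1.27109e+06.
Order-3 term: 1/30240 · (0.00000 − 0.00000) = 0.00000.
Partial sum through k=3: 1.27109e+06.
Order-4 term: −1/1209600 · (0.00000 − 0.00000) = 0.00000.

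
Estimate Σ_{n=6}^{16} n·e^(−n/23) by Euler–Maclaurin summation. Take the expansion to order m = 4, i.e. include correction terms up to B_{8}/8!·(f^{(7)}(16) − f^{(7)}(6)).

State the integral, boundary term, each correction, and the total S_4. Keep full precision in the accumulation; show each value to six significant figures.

S_4 ≈ 72.7328

Integral: ∫_6^16 x·e^(−x/23) dx = 66.4665.
½[f(6) + f(16)] = ½[4.62229 + 7.97999] = 6.30114.
Integral + boundary = 72.7676.
Correction k=1: B_{2}/2! · (f^{(1)}(16) − f^{(1)}(6)) = 1/12 · (0.151793 − 0.569412) = -0.0348016.
After k=1: 72.7328.
Correction k=2: B_{4}/4! · (f^{(3)}(16) − f^{(3)}(6)) = −1/720 · (0.00217257 − 0.00398899) = 2.52280e-06.
After k=2: 72.7328.
Correction k=3: B_{6}/6! · (f^{(5)}(16) − f^{(5)}(6)) = 1/30240 · (7.67146e-06 − 1.30465e-05) = -1.77745e-10.
After k=3: 72.7328.
Correction k=4: B_{8}/8! · (f^{(7)}(16) − f^{(7)}(6)) = −1/1209600 · (2.12400e-08 − 3.50706e-08) = 1.14340e-14.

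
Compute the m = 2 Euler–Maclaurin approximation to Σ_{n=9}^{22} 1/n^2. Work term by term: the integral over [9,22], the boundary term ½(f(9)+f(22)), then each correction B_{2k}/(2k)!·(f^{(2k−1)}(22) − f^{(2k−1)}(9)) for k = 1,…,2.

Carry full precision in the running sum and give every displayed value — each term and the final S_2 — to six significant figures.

Integral: ∫_9^22 1/x^2 dx = 0.0656566.
Endpoint term: (f(9) + f(22))/2 = (0.0123457 + 0.00206612)/2 = 0.00720590.
So far: 0.0728625.
k=1: B_{2}/(2)! × [f^{(1)}(22) − f^{(1)}(9)] = 1/12 × (-0.000187829 − (-0.00274348)) = 0.000212971.
Running total after k=1: 0.0730754.
k=2: B_{4}/(4)! × [f^{(3)}(22) − f^{(3)}(9)] = −1/720 × (-4.65691e-06 − (-0.000406442)) = -5.58035e-07.

S_2 ≈ 0.0730749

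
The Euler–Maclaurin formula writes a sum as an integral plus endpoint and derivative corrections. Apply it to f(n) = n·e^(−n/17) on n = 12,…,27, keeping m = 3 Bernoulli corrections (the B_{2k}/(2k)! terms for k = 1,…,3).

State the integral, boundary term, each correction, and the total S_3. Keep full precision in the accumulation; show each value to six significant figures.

∫_12^27 x·e^(−x/17) dx evaluates to 90.5749.
½[f(12) + f(27)] = ½[5.92407 + 5.51572] = 5.71990.
So far: 96.2948.
k=1: B_{2}/(2)! × [f^{(1)}(27) − f^{(1)}(12)] = 1/12 × (-0.120168 − 0.145198) = -0.0221138.
After k=1: 96.2727.
k=2: B_{4}/(4)! × [f^{(3)}(27) − f^{(3)}(12)] = −1/720 × (0.000997936 − 0.00391884) = 4.05680e-06.
After k=2: 96.2727.
k=3: B_{6}/(6)! × [f^{(5)}(27) − f^{(5)}(12)] = 1/30240 × (8.34491e-06 − 2.53815e-05) = -5.63380e-10.

S_3 ≈ 96.2727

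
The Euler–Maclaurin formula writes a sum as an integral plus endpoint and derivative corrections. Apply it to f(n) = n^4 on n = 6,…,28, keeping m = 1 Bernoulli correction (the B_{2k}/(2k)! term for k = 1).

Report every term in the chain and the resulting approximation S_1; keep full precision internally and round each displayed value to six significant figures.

∫_6^28 x^4 dx evaluates to 3.44052e+06.
Endpoint term: (f(6) + f(28))/2 = (1296.00 + 614656)/2 = 307976.
Integral + boundary = 3.74849e+06.
k=1: B_{2}/(2)! × [f^{(1)}(28) − f^{(1)}(6)] = 1/12 × (87808.0 − 864.000) = 7245.33.

S_1 ≈ 3.75574e+06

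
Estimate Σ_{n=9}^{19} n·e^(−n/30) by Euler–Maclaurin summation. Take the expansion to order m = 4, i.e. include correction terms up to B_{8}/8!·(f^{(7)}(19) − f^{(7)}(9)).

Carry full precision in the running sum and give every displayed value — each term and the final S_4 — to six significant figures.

Integral: ∫_9^19 x·e^(−x/30) dx = 86.4527.
Endpoint term: (f(9) + f(19))/2 = (6.66736 + 10.0856)/2 = 8.37647.
Integral + boundary = 94.8292.
Order-1 term: 1/12 · (0.194634 − 0.518573) = -0.0269949.
After k=1: 94.8022.
Order-2 term: −1/720 · (0.00139586 − 0.00222245) = 1.14805e-06.
After k=2: 94.8022.
Order-3 term: 1/30240 · (2.86162e-06 − 4.29857e-06) = -4.75184e-11.
After k=3: 94.8022.
Order-4 term: −1/1209600 · (4.63587e-09 − 6.80862e-09) = 1.79625e-15.

S_4 ≈ 94.8022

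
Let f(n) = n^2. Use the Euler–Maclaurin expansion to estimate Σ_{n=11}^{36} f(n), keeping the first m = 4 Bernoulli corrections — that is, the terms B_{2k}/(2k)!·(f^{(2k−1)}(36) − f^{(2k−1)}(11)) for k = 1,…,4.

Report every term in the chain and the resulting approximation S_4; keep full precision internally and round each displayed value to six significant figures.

∫_11^36 x^2 dx evaluates to 15108.3.
Boundary: ½(f(11) + f(36)) = ½(121.000 + 1296.00) = 708.500.
So far: 15816.8.
Correction k=1: B_{2}/2! · (f^{(1)}(36) − f^{(1)}(11)) = 1/12 · (72.0000 − 22.0000) = 4.16667.
Partial sum through k=1: 15821.0.
Correction k=2: B_{4}/4! · (f^{(3)}(36) − f^{(3)}(11)) = −1/720 · (0.00000 − 0.00000) = 0.00000.
Partial sum through k=2: 15821.0.
Correction k=3: B_{6}/6! · (f^{(5)}(36) − f^{(5)}(11)) = 1/30240 · (0.00000 − 0.00000) = 0.00000.
Partial sum through k=3: 15821.0.
Correction k=4: B_{8}/8! · (f^{(7)}(36) − f^{(7)}(11)) = −1/1209600 · (0.00000 − 0.00000) = 0.00000.

S_4 ≈ 15821.0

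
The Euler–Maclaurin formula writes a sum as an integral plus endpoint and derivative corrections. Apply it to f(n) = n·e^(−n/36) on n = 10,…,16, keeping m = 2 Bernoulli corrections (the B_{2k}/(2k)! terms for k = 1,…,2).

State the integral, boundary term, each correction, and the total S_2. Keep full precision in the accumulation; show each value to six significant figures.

S_2 ≈ 62.9734

Integral: ∫_10^16 x·e^(−x/36) dx = 54.0726.
Boundary: ½(f(10) + f(16)) = ½(7.57465 + 10.2589) = 8.91677.
Integral + boundary = 62.9893.
Correction k=1: B_{2}/2! · (f^{(1)}(16) − f^{(1)}(10)) = 1/12 · (0.356211 − 0.547058) = -0.0159039.
Partial sum through k=1: 62.9734.
Correction k=2: B_{4}/4! · (f^{(3)}(16) − f^{(3)}(10)) = −1/720 · (0.00126433 − 0.00159104) = 4.53764e-07.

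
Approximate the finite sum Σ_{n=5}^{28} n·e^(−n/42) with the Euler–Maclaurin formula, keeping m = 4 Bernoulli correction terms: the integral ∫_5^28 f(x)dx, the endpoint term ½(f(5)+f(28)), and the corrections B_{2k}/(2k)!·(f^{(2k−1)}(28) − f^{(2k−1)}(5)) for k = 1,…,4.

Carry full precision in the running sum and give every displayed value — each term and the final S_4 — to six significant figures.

Integral: ∫_5^28 x·e^(−x/42) dx = 243.003.
Endpoint term: (f(5) + f(28))/2 = (4.43883 + 14.3757)/2 = 9.40725.
Running total after boundary: 252.410.
k=1: B_{2}/(2)! × [f^{(1)}(28) − f^{(1)}(5)] = 1/12 × (0.171139 − 0.782079) = -0.0509117.
Partial sum through k=1: 252.359.
k=2: B_{4}/(4)! × [f^{(3)}(28) − f^{(3)}(5)] = −1/720 × (0.000679123 − 0.00144989) = 1.07051e-06.
Partial sum through k=2: 252.359.
k=3: B_{6}/(6)! × [f^{(5)}(28) − f^{(5)}(5)] = 1/30240 × (7.14982e-07 − 1.39253e-06) = -2.24058e-11.
Partial sum through k=3: 252.359.
k=4: B_{8}/(8)! × [f^{(7)}(28) − f^{(7)}(5)] = −1/1209600 × (5.92389e-10 − 1.11289e-09) = 4.30306e-16.

S_4 ≈ 252.359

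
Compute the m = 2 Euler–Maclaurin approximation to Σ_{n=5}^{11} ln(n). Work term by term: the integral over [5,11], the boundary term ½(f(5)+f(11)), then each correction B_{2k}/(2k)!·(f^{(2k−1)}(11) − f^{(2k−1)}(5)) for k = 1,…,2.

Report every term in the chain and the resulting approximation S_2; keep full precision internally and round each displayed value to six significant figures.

Integral: ∫_5^11 ln(x) dx = 12.3297.
½[f(5) + f(11)] = ½[1.60944 + 2.39790] = 2.00367.
Running total after boundary: 14.3333.
k=1: B_{2}/(2)! × [f^{(1)}(11) − f^{(1)}(5)] = 1/12 × (0.0909091 − 0.200000) = -0.00909091.
Running total after k=1: 14.3242.
k=2: B_{4}/(4)! × [f^{(3)}(11) − f^{(3)}(5)] = −1/720 × (0.00150263 − 0.0160000) = 2.01352e-05.

S_2 ≈ 14.3243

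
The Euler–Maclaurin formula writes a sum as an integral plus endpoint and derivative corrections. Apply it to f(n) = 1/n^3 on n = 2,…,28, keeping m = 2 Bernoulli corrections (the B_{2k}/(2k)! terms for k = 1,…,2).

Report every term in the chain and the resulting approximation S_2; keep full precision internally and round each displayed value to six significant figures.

Integral: ∫_2^28 1/x^3 dx = 0.124362.
Boundary: ½(f(2) + f(28)) = ½(0.125000 + 4.55539e-05) = 0.0625228.
So far: 0.186885.
Order-1 term: 1/12 · (-4.88078e-06 − (-0.187500)) = 0.0156246.
Running total after k=1: 0.202510.
Order-2 term: −1/720 · (-1.24510e-07 − (-0.937500)) = -0.00130208.

S_2 ≈ 0.201208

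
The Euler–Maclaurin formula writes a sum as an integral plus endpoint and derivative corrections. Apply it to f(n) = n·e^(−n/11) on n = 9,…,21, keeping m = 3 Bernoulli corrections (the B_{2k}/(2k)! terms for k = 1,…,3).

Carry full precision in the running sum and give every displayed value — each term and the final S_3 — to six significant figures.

The integral term ∫_9^21 x·e^(−x/11) dx = 44.8996.
Endpoint term: (f(9) + f(21))/2 = (3.97110 + 3.11252)/2 = 3.54181.
Running total after boundary: 48.4414.
k=1: B_{2}/(2)! × [f^{(1)}(21) − f^{(1)}(9)] = 1/12 × (-0.134741 − 0.0802242) = -0.0179138.
Running total after k=1: 48.4235.
k=2: B_{4}/(4)! × [f^{(3)}(21) − f^{(3)}(9)] = −1/720 × (0.00133627 − 0.00795612) = 9.19423e-06.
Running total after k=2: 48.4235.
k=3: B_{6}/(6)! × [f^{(5)}(21) − f^{(5)}(9)] = 1/30240 × (3.12902e-05 − 0.000126027) = -3.13282e-09.

S_3 ≈ 48.4235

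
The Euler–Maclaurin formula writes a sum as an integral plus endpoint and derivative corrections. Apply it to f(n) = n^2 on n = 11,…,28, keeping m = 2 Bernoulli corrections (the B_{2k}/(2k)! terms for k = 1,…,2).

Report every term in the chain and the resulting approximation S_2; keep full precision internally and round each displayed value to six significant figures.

Integral: ∫_11^28 x^2 dx = 6873.67.
Endpoint term: (f(11) + f(28))/2 = (121.000 + 784.000)/2 = 452.500.
Integral + boundary = 7326.17.
k=1: B_{2}/(2)! × [f^{(1)}(28) − f^{(1)}(11)] = 1/12 × (56.0000 − 22.0000) = 2.83333.
Partial sum through k=1: 7329.00.
k=2: B_{4}/(4)! × [f^{(3)}(28) − f^{(3)}(11)] = −1/720 × (0.00000 − 0.00000) = 0.00000.

S_2 ≈ 7329.00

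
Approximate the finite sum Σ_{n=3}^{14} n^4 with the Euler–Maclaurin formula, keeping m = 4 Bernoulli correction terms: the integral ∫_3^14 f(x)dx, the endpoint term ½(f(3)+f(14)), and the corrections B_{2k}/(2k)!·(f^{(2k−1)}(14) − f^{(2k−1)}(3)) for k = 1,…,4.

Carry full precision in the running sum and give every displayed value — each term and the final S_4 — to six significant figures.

The integral term ∫_3^14 x^4 dx = 107516.
½[f(3) + f(14)] = ½[81.0000 + 38416.0] = 19248.5.
Running total after boundary: 126765.
k=1: B_{2}/(2)! × [f^{(1)}(14) − f^{(1)}(3)] = 1/12 × (10976.0 − 108.000) = 905.667.
Partial sum through k=1: 127670.
k=2: B_{4}/(4)! × [f^{(3)}(14) − f^{(3)}(3)] = −1/720 × (336.000 − 72.0000) = -0.366667.
Partial sum through k=2: 127670.
k=3: B_{6}/(6)! × [f^{(5)}(14) − f^{(5)}(3)] = 1/30240 × (0.00000 − 0.00000) = 0.00000.
Partial sum through k=3: 127670.
k=4: B_{8}/(8)! × [f^{(7)}(14) − f^{(7)}(3)] = −1/1209600 × (0.00000 − 0.00000) = 0.00000.

S_4 ≈ 127670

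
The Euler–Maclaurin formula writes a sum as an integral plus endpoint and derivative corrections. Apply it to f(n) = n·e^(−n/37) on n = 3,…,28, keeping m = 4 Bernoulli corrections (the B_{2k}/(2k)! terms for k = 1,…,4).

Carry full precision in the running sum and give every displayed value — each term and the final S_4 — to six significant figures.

S_4 ≈ 244.235

The integral term ∫_3^28 x·e^(−x/37) dx = 236.345.
Endpoint term: (f(3) + f(28))/2 = (2.76636 + 13.1372)/2 = 7.95178.
Integral + boundary = 244.296.
k=1: B_{2}/(2)! × [f^{(1)}(28) − f^{(1)}(3)] = 1/12 × (0.114126 − 0.847353) = -0.0611022.
Partial sum through k=1: 244.235.
k=2: B_{4}/(4)! × [f^{(3)}(28) − f^{(3)}(3)] = −1/720 × (0.000768808 − 0.00196610) = 1.66291e-06.
Partial sum through k=2: 244.235.
k=3: B_{6}/(6)! × [f^{(5)}(28) − f^{(5)}(3)] = 1/30240 × (1.06227e-06 − 2.42019e-06) = -4.49047e-11.
Partial sum through k=3: 244.235.
k=4: B_{8}/(8)! × [f^{(7)}(28) − f^{(7)}(3)] = −1/1209600 × (1.14168e-09 − 2.48665e-09) = 1.11191e-15.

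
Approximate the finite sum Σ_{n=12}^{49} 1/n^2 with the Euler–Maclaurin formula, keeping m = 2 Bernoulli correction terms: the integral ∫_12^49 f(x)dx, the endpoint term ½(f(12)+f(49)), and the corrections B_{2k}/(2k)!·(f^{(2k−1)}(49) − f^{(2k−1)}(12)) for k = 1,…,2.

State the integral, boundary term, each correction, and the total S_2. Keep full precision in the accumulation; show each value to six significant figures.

S_2 ≈ 0.0667005

The integral term ∫_12^49 1/x^2 dx = 0.0629252.
½[f(12) + f(49)] = ½[0.00694444 + 0.000416493] = 0.00368047.
Running total after boundary: 0.0666056.
Correction k=1: B_{2}/2! · (f^{(1)}(49) − f^{(1)}(12)) = 1/12 · (-1.69997e-05 − (-0.00115741)) = 9.50340e-05.
Partial sum through k=1: 0.0667007.
Correction k=2: B_{4}/4! · (f^{(3)}(49) − f^{(3)}(12)) = −1/720 · (-8.49632e-08 − (-9.64506e-05)) = -1.33841e-07.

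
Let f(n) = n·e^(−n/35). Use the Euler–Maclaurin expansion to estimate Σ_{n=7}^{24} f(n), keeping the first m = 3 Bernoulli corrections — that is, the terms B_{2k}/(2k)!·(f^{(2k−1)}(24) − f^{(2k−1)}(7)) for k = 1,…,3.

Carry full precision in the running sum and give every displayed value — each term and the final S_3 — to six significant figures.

Integral: ∫_7^24 x·e^(−x/35) dx = 163.331.
Boundary: ½(f(7) + f(24)) = ½(5.73112 + 12.0895) = 8.91032.
So far: 172.241.
Correction k=1: B_{2}/2! · (f^{(1)}(24) − f^{(1)}(7)) = 1/12 · (0.158315 − 0.654985) = -0.0413891.
Partial sum through k=1: 172.200.
Correction k=2: B_{4}/4! · (f^{(3)}(24) − f^{(3)}(7)) = −1/720 · (0.000951654 − 0.00187138) = 1.27740e-06.
Partial sum through k=2: 172.200.
Correction k=3: B_{6}/6! · (f^{(5)}(24) − f^{(5)}(7)) = 1/30240 · (1.44822e-06 − 2.61885e-06) = -3.87112e-11.

S_3 ≈ 172.200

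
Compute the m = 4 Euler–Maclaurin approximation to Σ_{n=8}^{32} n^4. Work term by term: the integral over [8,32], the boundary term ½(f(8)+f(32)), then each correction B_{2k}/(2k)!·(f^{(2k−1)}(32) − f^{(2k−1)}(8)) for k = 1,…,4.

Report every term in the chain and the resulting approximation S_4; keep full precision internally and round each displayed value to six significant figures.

S_4 ≈ 7.24142e+06

The integral term ∫_8^32 x^4 dx = 6.70433e+06.
Endpoint term: (f(8) + f(32))/2 = (4096.00 + 1.04858e+06)/2 = 526336.
Integral + boundary = 7.23067e+06.
Order-1 term: 1/12 · (131072 − 2048.00) = 10752.0.
After k=1: 7.24142e+06.
Order-2 term: −1/720 · (768.000 − 192.000) = -0.800000.
After k=2: 7.24142e+06.
Order-3 term: 1/30240 · (0.00000 − 0.00000) = 0.00000.
After k=3: 7.24142e+06.
Order-4 term: −1/1209600 · (0.00000 − 0.00000) = 0.00000.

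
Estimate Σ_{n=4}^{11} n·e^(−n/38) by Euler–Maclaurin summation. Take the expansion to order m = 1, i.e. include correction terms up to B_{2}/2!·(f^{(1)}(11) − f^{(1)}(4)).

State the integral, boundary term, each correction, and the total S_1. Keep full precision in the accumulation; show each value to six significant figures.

∫_4^11 x·e^(−x/38) dx evaluates to 42.5396.
Boundary: ½(f(4) + f(11)) = ½(3.60035 + 8.23523) = 5.91779.
So far: 48.4574.
k=1: B_{2}/(2)! × [f^{(1)}(11) − f^{(1)}(4)] = 1/12 × (0.531941 − 0.805342) = -0.0227834.

S_1 ≈ 48.4346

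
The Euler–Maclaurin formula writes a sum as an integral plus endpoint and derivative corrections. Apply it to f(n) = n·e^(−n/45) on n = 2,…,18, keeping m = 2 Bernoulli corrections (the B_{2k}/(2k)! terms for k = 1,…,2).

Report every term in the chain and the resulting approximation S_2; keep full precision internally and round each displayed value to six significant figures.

S_2 ≈ 129.648

The integral term ∫_2^18 x·e^(−x/45) dx = 122.701.
Boundary: ½(f(2) + f(18)) = ½(1.91306 + 12.0658) = 6.98941.
Running total after boundary: 129.690.
Order-1 term: 1/12 · (0.402192 − 0.914016) = -0.0426520.
Running total after k=1: 129.648.
Order-2 term: −1/720 · (0.000860658 − 0.00139609) = 7.43650e-07.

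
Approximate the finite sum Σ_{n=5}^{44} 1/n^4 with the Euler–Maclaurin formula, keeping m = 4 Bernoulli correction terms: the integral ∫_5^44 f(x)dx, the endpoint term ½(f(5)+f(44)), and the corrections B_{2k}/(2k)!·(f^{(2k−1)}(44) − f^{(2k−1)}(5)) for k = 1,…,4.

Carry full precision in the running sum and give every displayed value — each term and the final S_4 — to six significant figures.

S_4 ≈ 0.00356752

Integral: ∫_5^44 1/x^4 dx = 0.00266275.
Endpoint term: (f(5) + f(44))/2 = (0.00160000 + 2.66802e-07)/2 = 0.000800133.
Running total after boundary: 0.00346289.
Order-1 term: 1/12 · (-2.42547e-08 − (-0.00128000)) = 0.000106665.
Running total after k=1: 0.00356955.
Order-2 term: −1/720 · (-3.75848e-10 − (-0.00153600)) = -2.13333e-06.
Running total after k=2: 0.00356742.
Order-3 term: 1/30240 · (-1.08716e-11 − (-0.00344064)) = 1.13778e-07.
Running total after k=3: 0.00356753.
Order-4 term: −1/1209600 · (-5.05397e-13 − (-0.0123863)) = -1.02400e-08.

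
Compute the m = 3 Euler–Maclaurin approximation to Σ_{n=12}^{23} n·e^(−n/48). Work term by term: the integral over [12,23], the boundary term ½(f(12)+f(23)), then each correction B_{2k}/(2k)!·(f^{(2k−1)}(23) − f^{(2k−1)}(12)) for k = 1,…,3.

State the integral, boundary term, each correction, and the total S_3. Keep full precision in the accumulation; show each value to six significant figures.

S_3 ≈ 144.147

Integral: ∫_12^23 x·e^(−x/48) dx = 132.374.
½[f(12) + f(23)] = ½[9.34561 + 14.2439] = 11.7947.
Running total after boundary: 144.169.
k=1: B_{2}/(2)! × [f^{(1)}(23) − f^{(1)}(12)] = 1/12 × (0.322552 − 0.584101) = -0.0217957.
Running total after k=1: 144.147.
k=2: B_{4}/(4)! × [f^{(3)}(23) − f^{(3)}(12)] = −1/720 × (0.000677583 − 0.000929558) = 3.49966e-07.
Running total after k=2: 144.147.
k=3: B_{6}/(6)! × [f^{(5)}(23) − f^{(5)}(12)] = 1/30240 × (5.27417e-07 − 6.96875e-07) = -5.60378e-12.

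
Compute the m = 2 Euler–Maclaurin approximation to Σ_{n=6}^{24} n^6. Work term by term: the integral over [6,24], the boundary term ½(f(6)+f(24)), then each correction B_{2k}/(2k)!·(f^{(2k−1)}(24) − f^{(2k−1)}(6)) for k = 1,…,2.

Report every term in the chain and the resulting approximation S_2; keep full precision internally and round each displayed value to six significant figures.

Integral: ∫_6^24 x^6 dx = 6.55170e+08.
Boundary: ½(f(6) + f(24)) = ½(46656.0 + 1.91103e+08) = 9.55748e+07.
So far: 7.50745e+08.
k=1: B_{2}/(2)! × [f^{(1)}(24) − f^{(1)}(6)] = 1/12 × (4.77757e+07 − 46656.0) = 3.97742e+06.
Running total after k=1: 7.54722e+08.
k=2: B_{4}/(4)! × [f^{(3)}(24) − f^{(3)}(6)] = −1/720 × (1.65888e+06 − 25920.0) = -2268.00.

S_2 ≈ 7.54720e+08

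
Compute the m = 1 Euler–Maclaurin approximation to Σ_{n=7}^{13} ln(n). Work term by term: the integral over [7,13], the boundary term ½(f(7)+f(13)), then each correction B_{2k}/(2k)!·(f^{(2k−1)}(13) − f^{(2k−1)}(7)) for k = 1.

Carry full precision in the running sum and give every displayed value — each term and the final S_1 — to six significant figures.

Integral: ∫_7^13 ln(x) dx = 13.7230.
½[f(7) + f(13)] = ½[1.94591 + 2.56495] = 2.25543.
So far: 15.9784.
Order-1 term: 1/12 · (0.0769231 − 0.142857) = -0.00549451.

S_1 ≈ 15.9729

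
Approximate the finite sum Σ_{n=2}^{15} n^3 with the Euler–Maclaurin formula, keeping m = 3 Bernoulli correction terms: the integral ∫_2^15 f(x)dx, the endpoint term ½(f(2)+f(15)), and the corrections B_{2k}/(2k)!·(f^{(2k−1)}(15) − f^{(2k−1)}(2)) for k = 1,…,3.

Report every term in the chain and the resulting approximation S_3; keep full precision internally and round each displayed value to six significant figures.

The integral term ∫_2^15 x^3 dx = 12652.2.
Boundary: ½(f(2) + f(15)) = ½(8.00000 + 3375.00) = 1691.50.
Integral + boundary = 14343.8.
Order-1 term: 1/12 · (675.000 − 12.0000) = 55.2500.
After k=1: 14399.0.
Order-2 term: −1/720 · (6.00000 − 6.00000) = 0.00000.
After k=2: 14399.0.
Order-3 term: 1/30240 · (0.00000 − 0.00000) = 0.00000.

S_3 ≈ 14399.0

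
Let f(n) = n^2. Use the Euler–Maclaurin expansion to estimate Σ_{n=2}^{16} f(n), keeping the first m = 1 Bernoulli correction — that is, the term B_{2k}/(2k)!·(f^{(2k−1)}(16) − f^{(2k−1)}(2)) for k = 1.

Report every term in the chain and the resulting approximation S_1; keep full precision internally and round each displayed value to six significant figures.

S_1 ≈ 1495.00

Integral: ∫_2^16 x^2 dx = 1362.67.
Boundary: ½(f(2) + f(16)) = ½(4.00000 + 256.000) = 130.000.
Running total after boundary: 1492.67.
Order-1 term: 1/12 · (32.0000 − 4.00000) = 2.33333.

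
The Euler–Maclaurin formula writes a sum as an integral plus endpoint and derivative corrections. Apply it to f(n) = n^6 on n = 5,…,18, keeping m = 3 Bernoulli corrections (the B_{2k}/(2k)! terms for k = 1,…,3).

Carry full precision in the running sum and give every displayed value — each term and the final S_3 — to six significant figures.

S_3 ≈ 1.05405e+08

∫_5^18 x^6 dx evaluates to 8.74488e+07.
Endpoint term: (f(5) + f(18))/2 = (15625.0 + 3.40122e+07)/2 = 1.70139e+07.
Running total after boundary: 1.04463e+08.
Order-1 term: 1/12 · (1.13374e+07 − 18750.0) = 943222.
After k=1: 1.05406e+08.
Order-2 term: −1/720 · (699840 − 15000.0) = -951.167.
After k=2: 1.05405e+08.
Order-3 term: 1/30240 · (12960.0 − 3600.00) = 0.309524.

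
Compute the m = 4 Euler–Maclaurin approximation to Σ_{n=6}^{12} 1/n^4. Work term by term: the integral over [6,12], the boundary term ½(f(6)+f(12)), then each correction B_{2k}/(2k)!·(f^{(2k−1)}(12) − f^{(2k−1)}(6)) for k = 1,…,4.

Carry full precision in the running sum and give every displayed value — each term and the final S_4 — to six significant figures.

S_4 ≈ 0.00180118

∫_6^12 1/x^4 dx evaluates to 0.00135031.
Endpoint term: (f(6) + f(12))/2 = (0.000771605 + 4.82253e-05)/2 = 0.000409915.
Running total after boundary: 0.00176022.
Correction k=1: B_{2}/2! · (f^{(1)}(12) − f^{(1)}(6)) = 1/12 · (-1.60751e-05 − (-0.000514403)) = 4.15273e-05.
Partial sum through k=1: 0.00180175.
Correction k=2: B_{4}/4! · (f^{(3)}(12) − f^{(3)}(6)) = −1/720 · (-3.34898e-06 − (-0.000428669)) = -5.90723e-07.
Partial sum through k=2: 0.00180116.
Correction k=3: B_{6}/6! · (f^{(5)}(12) − f^{(5)}(6)) = 1/30240 · (-1.30238e-06 − (-0.000666819)) = 2.20078e-08.
Partial sum through k=3: 0.00180118.
Correction k=4: B_{8}/8! · (f^{(7)}(12) − f^{(7)}(6)) = −1/1209600 · (-8.13988e-07 − (-0.00166705)) = -1.37751e-09.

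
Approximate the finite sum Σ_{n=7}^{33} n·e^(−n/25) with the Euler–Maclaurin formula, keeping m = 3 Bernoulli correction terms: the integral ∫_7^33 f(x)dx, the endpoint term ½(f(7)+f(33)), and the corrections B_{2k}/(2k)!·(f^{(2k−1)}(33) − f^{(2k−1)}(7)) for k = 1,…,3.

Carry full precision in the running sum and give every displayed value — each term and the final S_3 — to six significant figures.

S_3 ≈ 224.281

∫_7^33 x·e^(−x/25) dx evaluates to 217.281.
½[f(7) + f(33)] = ½[5.29049 + 8.81546] = 7.05298.
So far: 224.334.
Order-1 term: 1/12 · (-0.0854833 − 0.544164) = -0.0524706.
After k=1: 224.281.
Order-2 term: −1/720 · (0.000718060 − 0.00328917) = 3.57099e-06.
After k=2: 224.281.
Order-3 term: 1/30240 · (2.51663e-06 − 9.13229e-06) = -2.18772e-10.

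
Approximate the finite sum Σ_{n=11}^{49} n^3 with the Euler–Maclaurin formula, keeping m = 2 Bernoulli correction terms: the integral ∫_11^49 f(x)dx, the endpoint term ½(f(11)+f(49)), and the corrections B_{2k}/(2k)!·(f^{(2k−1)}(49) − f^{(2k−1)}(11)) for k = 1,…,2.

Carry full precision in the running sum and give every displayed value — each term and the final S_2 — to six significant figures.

S_2 ≈ 1.49760e+06

Integral: ∫_11^49 x^3 dx = 1.43754e+06.
½[f(11) + f(49)] = ½[1331.00 + 117649] = 59490.0.
Integral + boundary = 1.49703e+06.
Order-1 term: 1/12 · (7203.00 − 363.000) = 570.000.
After k=1: 1.49760e+06.
Order-2 term: −1/720 · (6.00000 − 6.00000) = 0.00000.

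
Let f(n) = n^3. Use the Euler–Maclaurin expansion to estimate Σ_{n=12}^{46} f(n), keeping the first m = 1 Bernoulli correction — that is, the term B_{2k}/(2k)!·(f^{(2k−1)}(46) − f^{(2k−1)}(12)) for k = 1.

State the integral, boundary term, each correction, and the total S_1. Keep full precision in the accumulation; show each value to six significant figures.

S_1 ≈ 1.16420e+06

Integral: ∫_12^46 x^3 dx = 1.11418e+06.
Endpoint term: (f(12) + f(46))/2 = (1728.00 + 97336.0)/2 = 49532.0.
So far: 1.16371e+06.
Correction k=1: B_{2}/2! · (f^{(1)}(46) − f^{(1)}(12)) = 1/12 · (6348.00 − 432.000) = 493.000.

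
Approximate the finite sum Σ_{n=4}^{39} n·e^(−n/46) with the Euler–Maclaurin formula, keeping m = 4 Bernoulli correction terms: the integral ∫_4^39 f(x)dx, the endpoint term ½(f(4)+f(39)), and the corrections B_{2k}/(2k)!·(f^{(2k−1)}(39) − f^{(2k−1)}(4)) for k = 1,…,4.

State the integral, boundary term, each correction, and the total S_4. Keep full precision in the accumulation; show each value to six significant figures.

Integral: ∫_4^39 x·e^(−x/46) dx = 433.620.
Endpoint term: (f(4) + f(39))/2 = (3.66687 + 16.7055)/2 = 10.1862.
Running total after boundary: 443.806.
Order-1 term: 1/12 · (0.0651830 − 0.837002) = -0.0643183.
After k=1: 443.741.
Order-2 term: −1/720 · (0.000435668 − 0.00126202) = 1.14771e-06.
After k=2: 443.741.
Order-3 term: 1/30240 · (3.97226e-07 − 1.00590e-06) = -2.01281e-11.
After k=3: 443.741.
Order-4 term: −1/1209600 · (2.78148e-10 − 6.68894e-10) = 3.23038e-16.

S_4 ≈ 443.741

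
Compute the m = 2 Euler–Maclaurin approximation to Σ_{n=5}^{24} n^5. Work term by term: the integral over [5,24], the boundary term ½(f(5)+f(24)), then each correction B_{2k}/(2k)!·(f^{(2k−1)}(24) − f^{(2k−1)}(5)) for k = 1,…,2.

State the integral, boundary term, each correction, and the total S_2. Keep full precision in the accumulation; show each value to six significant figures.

∫_5^24 x^5 dx evaluates to 3.18479e+07.
Endpoint term: (f(5) + f(24))/2 = (3125.00 + 7.96262e+06)/2 = 3.98287e+06.
Running total after boundary: 3.58308e+07.
k=1: B_{2}/(2)! × [f^{(1)}(24) − f^{(1)}(5)] = 1/12 × (1.65888e+06 − 3125.00) = 137980.
After k=1: 3.59687e+07.
k=2: B_{4}/(4)! × [f^{(3)}(24) − f^{(3)}(5)] = −1/720 × (34560.0 − 1500.00) = -45.9167.

S_2 ≈ 3.59687e+07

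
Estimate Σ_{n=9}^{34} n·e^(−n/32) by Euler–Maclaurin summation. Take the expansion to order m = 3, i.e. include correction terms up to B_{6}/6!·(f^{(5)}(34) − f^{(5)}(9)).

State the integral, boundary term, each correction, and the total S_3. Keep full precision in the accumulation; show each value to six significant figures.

S_3 ≈ 269.687

∫_9^34 x·e^(−x/32) dx evaluates to 260.462.
Endpoint term: (f(9) + f(34))/2 = (6.79356 + 11.7501)/2 = 9.27182.
Running total after boundary: 269.734.
Order-1 term: 1/12 · (-0.0215994 − 0.542541) = -0.0470117.
Running total after k=1: 269.687.
Order-2 term: −1/720 · (0.000653889 − 0.00200412) = 1.87532e-06.
Running total after k=2: 269.687.
Order-3 term: 1/30240 · (1.29773e-06 − 3.39689e-06) = -6.94169e-11.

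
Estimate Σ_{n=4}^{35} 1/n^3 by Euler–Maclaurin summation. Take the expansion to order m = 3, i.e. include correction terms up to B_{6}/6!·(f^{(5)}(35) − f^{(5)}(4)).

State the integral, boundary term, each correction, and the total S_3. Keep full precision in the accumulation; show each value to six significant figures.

S_3 ≈ 0.0396233

Integral: ∫_4^35 1/x^3 dx = 0.0308418.
Boundary: ½(f(4) + f(35)) = ½(0.0156250 + 2.33236e-05) = 0.00782416.
So far: 0.0386660.
k=1: B_{2}/(2)! × [f^{(1)}(35) − f^{(1)}(4)] = 1/12 × (-1.99917e-06 − (-0.0117188)) = 0.000976396.
Partial sum through k=1: 0.0396424.
k=2: B_{4}/(4)! × [f^{(3)}(35) − f^{(3)}(4)] = −1/720 × (-3.26395e-08 − (-0.0146484)) = -2.03450e-05.
Partial sum through k=2: 0.0396220.
k=3: B_{6}/(6)! × [f^{(5)}(35) − f^{(5)}(4)] = 1/30240 × (-1.11907e-09 − (-0.0384521)) = 1.27157e-06.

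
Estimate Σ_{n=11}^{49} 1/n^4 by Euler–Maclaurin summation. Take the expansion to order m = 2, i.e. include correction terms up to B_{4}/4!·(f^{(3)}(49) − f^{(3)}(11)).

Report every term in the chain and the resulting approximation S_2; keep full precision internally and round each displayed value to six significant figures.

The integral term ∫_11^49 1/x^4 dx = 0.000247605.
½[f(11) + f(49)] = ½[6.83013e-05 + 1.73467e-07] = 3.42374e-05.
So far: 0.000281842.
k=1: B_{2}/(2)! × [f^{(1)}(49) − f^{(1)}(11)] = 1/12 × (-1.41605e-08 − (-2.48369e-05)) = 2.06856e-06.
Running total after k=1: 0.000283911.
k=2: B_{4}/(4)! × [f^{(3)}(49) − f^{(3)}(11)] = −1/720 × (-1.76933e-10 − (-6.15790e-06)) = -8.55239e-09.

S_2 ≈ 0.000283902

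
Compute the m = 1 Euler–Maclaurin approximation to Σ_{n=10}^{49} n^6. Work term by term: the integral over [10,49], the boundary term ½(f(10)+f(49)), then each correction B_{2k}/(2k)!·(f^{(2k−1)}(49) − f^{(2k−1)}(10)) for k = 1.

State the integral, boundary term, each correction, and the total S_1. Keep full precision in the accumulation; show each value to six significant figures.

S_1 ≈ 1.03950e+11

∫_10^49 x^6 dx evaluates to 9.68876e+10.
½[f(10) + f(49)] = ½[1.00000e+06 + 1.38413e+10] = 6.92114e+09.
Running total after boundary: 1.03809e+11.
Order-1 term: 1/12 · (1.69485e+09 − 600000) = 1.41188e+08.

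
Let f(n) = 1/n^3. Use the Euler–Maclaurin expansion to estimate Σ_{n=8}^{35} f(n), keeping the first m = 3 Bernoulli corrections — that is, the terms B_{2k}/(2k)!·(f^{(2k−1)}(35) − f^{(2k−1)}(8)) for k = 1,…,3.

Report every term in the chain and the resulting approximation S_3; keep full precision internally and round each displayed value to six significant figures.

S_3 ≈ 0.00845312

Integral: ∫_8^35 1/x^3 dx = 0.00740434.
Boundary: ½(f(8) + f(35)) = ½(0.00195312 + 2.33236e-05) = 0.000988224.
Running total after boundary: 0.00839256.
Correction k=1: B_{2}/2! · (f^{(1)}(35) − f^{(1)}(8)) = 1/12 · (-1.99917e-06 − (-0.000732422)) = 6.08686e-05.
Running total after k=1: 0.00845343.
Correction k=2: B_{4}/4! · (f^{(3)}(35) − f^{(3)}(8)) = −1/720 · (-3.26395e-08 − (-0.000228882)) = -3.17846e-07.
Running total after k=2: 0.00845311.
Correction k=3: B_{6}/6! · (f^{(5)}(35) − f^{(5)}(8)) = 1/30240 · (-1.11907e-09 − (-0.000150204)) = 4.96702e-09.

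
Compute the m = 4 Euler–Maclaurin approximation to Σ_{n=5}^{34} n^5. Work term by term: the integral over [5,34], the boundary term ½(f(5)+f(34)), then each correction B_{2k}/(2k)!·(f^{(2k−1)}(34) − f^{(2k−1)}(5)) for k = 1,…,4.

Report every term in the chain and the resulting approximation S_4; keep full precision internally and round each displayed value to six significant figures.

∫_5^34 x^5 dx evaluates to 2.57465e+08.
½[f(5) + f(34)] = ½[3125.00 + 4.54354e+07] = 2.27193e+07.
So far: 2.80184e+08.
k=1: B_{2}/(2)! × [f^{(1)}(34) − f^{(1)}(5)] = 1/12 × (6.68168e+06 − 3125.00) = 556546.
Partial sum through k=1: 2.80741e+08.
k=2: B_{4}/(4)! × [f^{(3)}(34) − f^{(3)}(5)] = −1/720 × (69360.0 − 1500.00) = -94.2500.
Partial sum through k=2: 2.80741e+08.
k=3: B_{6}/(6)! × [f^{(5)}(34) − f^{(5)}(5)] = 1/30240 × (120.000 − 120.000) = 0.00000.
Partial sum through k=3: 2.80741e+08.
k=4: B_{8}/(8)! × [f^{(7)}(34) − f^{(7)}(5)] = −1/1209600 × (0.00000 − 0.00000) = 0.00000.

S_4 ≈ 2.80741e+08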